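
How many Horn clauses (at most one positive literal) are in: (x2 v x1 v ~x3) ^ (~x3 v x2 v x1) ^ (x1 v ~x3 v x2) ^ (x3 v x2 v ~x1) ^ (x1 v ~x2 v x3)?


A Horn clause has at most one positive literal.
Clause 1: 2 positive lit(s) -> not Horn
Clause 2: 2 positive lit(s) -> not Horn
Clause 3: 2 positive lit(s) -> not Horn
Clause 4: 2 positive lit(s) -> not Horn
Clause 5: 2 positive lit(s) -> not Horn
Total Horn clauses = 0.

0


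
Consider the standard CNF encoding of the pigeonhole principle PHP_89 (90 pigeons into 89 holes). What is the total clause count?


The PHP encoding has two parts:
1) At-least-one-hole clauses: 90 (one per pigeon, each with 89 literals).
2) At-most-one-pigeon-per-hole clauses: 89 holes * C(90,2) = 89 * 4005 = 356445.
Total clauses = 90 + 356445 = 356535.

356535


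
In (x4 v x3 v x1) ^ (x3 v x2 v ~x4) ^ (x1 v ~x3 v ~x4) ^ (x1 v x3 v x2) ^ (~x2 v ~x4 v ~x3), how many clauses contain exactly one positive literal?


A definite clause has exactly one positive literal.
Clause 1: 3 positive -> not definite
Clause 2: 2 positive -> not definite
Clause 3: 1 positive -> definite
Clause 4: 3 positive -> not definite
Clause 5: 0 positive -> not definite
Definite clause count = 1.

1


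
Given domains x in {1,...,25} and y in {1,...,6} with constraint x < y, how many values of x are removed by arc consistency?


For the constraint x < y, x needs a supporting value in y's domain.
x can be at most 5 (one less than y's maximum).
Valid x values from domain: 5 out of 25.
Pruned = 25 - 5 = 20.

20


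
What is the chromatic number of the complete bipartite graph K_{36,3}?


K_{36,3} is bipartite by definition: the two parts are independent sets, with every edge crossing between them.
Color all vertices in one part with color 1 and all vertices in the other part with color 2.
Since the graph has at least one edge, one color does not suffice.
Chromatic number = 2.

2


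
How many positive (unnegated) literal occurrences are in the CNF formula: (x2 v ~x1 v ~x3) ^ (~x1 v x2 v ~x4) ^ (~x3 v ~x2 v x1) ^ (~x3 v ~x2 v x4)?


Scan each clause for unnegated literals.
Clause 1: 1 positive; Clause 2: 1 positive; Clause 3: 1 positive; Clause 4: 1 positive.
Total positive literal occurrences = 4.

4


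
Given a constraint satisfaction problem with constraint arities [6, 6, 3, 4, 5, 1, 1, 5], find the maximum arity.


The arities are: 6, 6, 3, 4, 5, 1, 1, 5.
Scan for the maximum value.
Maximum arity = 6.

6


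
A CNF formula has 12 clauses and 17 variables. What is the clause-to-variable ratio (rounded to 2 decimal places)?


Clause-to-variable ratio = clauses / variables.
12 / 17 = 0.71.

0.71


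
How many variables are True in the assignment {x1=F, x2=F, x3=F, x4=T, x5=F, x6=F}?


The weight is the number of variables assigned True.
True variables: x4.
Weight = 1.

1


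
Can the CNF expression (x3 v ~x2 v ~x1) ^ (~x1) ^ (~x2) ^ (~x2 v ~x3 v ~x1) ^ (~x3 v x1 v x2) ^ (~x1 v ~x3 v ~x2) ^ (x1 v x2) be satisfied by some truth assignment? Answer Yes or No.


Check all 8 possible truth assignments.
Number of satisfying assignments found: 0.
The formula is unsatisfiable.

No


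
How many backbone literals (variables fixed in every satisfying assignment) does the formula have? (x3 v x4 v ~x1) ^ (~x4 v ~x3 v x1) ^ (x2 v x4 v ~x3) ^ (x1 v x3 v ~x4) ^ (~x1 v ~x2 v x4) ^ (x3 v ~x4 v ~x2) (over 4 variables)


Find all satisfying assignments: 6 model(s).
Check which variables have the same value in every model.
No variable is fixed across all models.
Backbone size = 0.

0


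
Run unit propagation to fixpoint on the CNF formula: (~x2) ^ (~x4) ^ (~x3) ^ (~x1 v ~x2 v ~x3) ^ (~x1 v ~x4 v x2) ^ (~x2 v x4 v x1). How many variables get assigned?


Unit propagation repeatedly assigns the literal in any unit clause, then simplifies.
Assignments in order: x2 = F, x4 = F, x3 = F.
No further unit clauses remain.
Total variables assigned = 3.

3


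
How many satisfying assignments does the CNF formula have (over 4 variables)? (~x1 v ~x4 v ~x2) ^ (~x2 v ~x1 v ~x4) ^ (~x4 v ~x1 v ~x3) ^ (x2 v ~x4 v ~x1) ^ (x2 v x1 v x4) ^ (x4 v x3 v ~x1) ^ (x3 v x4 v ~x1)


Enumerate all 16 truth assignments over 4 variables.
Test each against every clause.
Satisfying assignments found: 8.

8


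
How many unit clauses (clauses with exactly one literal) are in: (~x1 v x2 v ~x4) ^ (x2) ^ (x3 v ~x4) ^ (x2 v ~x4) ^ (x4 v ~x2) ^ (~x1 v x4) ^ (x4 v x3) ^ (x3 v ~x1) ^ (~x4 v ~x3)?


A unit clause contains exactly one literal.
Unit clauses found: (x2).
Count = 1.

1


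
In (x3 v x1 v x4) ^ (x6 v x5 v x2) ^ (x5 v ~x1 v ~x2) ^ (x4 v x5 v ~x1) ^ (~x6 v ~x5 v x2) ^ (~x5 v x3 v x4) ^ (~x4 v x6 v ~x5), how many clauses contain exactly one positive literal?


A definite clause has exactly one positive literal.
Clause 1: 3 positive -> not definite
Clause 2: 3 positive -> not definite
Clause 3: 1 positive -> definite
Clause 4: 2 positive -> not definite
Clause 5: 1 positive -> definite
Clause 6: 2 positive -> not definite
Clause 7: 1 positive -> definite
Definite clause count = 3.

3


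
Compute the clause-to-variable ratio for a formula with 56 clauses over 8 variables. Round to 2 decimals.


Clause-to-variable ratio = clauses / variables.
56 / 8 = 7.0.

7.0


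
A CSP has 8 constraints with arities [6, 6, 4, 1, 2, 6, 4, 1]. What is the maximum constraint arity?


The arities are: 6, 6, 4, 1, 2, 6, 4, 1.
Scan for the maximum value.
Maximum arity = 6.

6


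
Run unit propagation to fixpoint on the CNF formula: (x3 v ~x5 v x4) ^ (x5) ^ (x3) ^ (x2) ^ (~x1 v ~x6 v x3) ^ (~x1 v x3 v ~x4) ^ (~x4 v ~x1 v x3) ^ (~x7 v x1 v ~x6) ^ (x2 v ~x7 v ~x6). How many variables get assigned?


Unit propagation repeatedly assigns the literal in any unit clause, then simplifies.
Assignments in order: x5 = T, x3 = T, x2 = T.
No further unit clauses remain.
Total variables assigned = 3.

3


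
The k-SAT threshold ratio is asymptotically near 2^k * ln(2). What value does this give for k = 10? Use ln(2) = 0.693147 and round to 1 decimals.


Using the asymptotic formula: threshold ~ 2^k * ln(2).
2^10 = 1024.
1024 * 0.693147 = 709.8.

709.8


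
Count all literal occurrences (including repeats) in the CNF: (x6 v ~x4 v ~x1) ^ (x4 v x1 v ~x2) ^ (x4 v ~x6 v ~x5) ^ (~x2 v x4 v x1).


Clause lengths: 3, 3, 3, 3.
Sum = 3 + 3 + 3 + 3 = 12.

12


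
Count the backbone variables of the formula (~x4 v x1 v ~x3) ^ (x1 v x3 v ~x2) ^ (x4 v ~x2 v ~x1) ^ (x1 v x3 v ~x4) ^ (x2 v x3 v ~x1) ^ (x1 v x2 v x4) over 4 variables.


Find all satisfying assignments: 5 model(s).
Check which variables have the same value in every model.
No variable is fixed across all models.
Backbone size = 0.

0


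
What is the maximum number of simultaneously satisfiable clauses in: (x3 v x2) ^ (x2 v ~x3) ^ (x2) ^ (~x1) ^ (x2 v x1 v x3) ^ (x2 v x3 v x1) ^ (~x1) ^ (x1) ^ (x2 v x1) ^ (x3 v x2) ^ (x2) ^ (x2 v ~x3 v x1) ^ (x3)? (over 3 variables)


Enumerate all 8 truth assignments.
For each, count how many of the 13 clauses are satisfied.
The formula is not fully satisfiable, so the maximum is below 13.
Maximum simultaneously satisfiable clauses = 12.

12


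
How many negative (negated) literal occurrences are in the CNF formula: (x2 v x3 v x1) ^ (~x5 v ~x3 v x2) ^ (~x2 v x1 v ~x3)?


Scan each clause for negated literals.
Clause 1: 0 negative; Clause 2: 2 negative; Clause 3: 2 negative.
Total negative literal occurrences = 4.

4


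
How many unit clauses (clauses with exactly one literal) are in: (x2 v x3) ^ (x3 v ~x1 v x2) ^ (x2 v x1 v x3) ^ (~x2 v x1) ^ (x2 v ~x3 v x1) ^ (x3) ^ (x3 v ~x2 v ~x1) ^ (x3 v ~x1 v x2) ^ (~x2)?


A unit clause contains exactly one literal.
Unit clauses found: (x3), (~x2).
Count = 2.

2


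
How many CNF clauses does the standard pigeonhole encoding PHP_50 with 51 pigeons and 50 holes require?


The PHP encoding has two parts:
1) At-least-one-hole clauses: 51 (one per pigeon, each with 50 literals).
2) At-most-one-pigeon-per-hole clauses: 50 holes * C(51,2) = 50 * 1275 = 63750.
Total clauses = 51 + 63750 = 63801.

63801


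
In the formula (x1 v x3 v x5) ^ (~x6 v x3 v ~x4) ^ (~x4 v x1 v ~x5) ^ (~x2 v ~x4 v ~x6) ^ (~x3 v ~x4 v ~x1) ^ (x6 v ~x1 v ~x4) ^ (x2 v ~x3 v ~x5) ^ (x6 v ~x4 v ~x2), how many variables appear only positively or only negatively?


A pure literal appears in only one polarity across all clauses.
Pure literals: x4 (negative only).
Count = 1.

1


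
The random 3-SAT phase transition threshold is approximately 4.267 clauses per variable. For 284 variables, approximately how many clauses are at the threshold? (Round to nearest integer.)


The 3-SAT phase transition occurs at approximately 4.267 clauses per variable.
m = 4.267 * 284 = 1211.828.
Rounded to nearest integer: 1212.

1212


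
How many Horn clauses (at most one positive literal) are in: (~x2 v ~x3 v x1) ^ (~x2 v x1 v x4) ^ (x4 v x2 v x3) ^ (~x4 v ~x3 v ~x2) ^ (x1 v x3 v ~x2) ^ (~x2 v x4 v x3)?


A Horn clause has at most one positive literal.
Clause 1: 1 positive lit(s) -> Horn
Clause 2: 2 positive lit(s) -> not Horn
Clause 3: 3 positive lit(s) -> not Horn
Clause 4: 0 positive lit(s) -> Horn
Clause 5: 2 positive lit(s) -> not Horn
Clause 6: 2 positive lit(s) -> not Horn
Total Horn clauses = 2.

2


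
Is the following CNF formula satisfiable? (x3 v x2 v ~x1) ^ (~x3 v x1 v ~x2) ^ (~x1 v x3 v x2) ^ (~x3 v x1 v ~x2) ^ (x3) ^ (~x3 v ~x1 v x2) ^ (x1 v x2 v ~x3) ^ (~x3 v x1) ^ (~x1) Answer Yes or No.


Check all 8 possible truth assignments.
Number of satisfying assignments found: 0.
The formula is unsatisfiable.

No


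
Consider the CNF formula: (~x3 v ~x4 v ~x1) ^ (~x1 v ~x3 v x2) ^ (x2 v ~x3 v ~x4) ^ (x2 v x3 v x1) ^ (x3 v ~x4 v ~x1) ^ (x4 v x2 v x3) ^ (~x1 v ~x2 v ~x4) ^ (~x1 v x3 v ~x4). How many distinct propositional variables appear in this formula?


Identify each distinct variable in the formula.
Variables found: x1, x2, x3, x4.
Total distinct variables = 4.

4


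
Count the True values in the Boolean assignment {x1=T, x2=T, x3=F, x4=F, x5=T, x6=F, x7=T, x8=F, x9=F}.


The weight is the number of variables assigned True.
True variables: x1, x2, x5, x7.
Weight = 4.

4


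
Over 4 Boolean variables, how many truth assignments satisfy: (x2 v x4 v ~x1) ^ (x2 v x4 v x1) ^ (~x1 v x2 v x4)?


Enumerate all 16 truth assignments over 4 variables.
Test each against every clause.
Satisfying assignments found: 12.

12


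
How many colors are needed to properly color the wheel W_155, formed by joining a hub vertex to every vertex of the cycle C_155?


W_155 consists of the cycle C_155 together with a hub vertex adjacent to every cycle vertex.
The cycle C_155 needs 3 colors (odd cycle -> 3).
The hub is adjacent to every cycle vertex, so it must receive a new color distinct from all of them.
Chromatic number = 3 + 1 = 4.

4


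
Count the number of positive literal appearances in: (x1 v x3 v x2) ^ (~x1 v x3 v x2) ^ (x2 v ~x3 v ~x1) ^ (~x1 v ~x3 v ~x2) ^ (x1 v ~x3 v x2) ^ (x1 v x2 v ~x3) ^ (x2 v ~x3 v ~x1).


Scan each clause for unnegated literals.
Clause 1: 3 positive; Clause 2: 2 positive; Clause 3: 1 positive; Clause 4: 0 positive; Clause 5: 2 positive; Clause 6: 2 positive; Clause 7: 1 positive.
Total positive literal occurrences = 11.

11


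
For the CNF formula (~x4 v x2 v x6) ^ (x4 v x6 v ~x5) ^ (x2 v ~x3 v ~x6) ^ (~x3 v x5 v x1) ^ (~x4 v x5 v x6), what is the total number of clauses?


Each group enclosed in parentheses joined by ^ is one clause.
Counting the conjuncts: 5 clauses.

5


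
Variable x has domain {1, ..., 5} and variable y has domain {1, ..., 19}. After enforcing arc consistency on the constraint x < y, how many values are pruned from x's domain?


For the constraint x < y, x needs a supporting value in y's domain.
x can be at most 18 (one less than y's maximum).
Valid x values from domain: 5 out of 5.
Pruned = 5 - 5 = 0.

0


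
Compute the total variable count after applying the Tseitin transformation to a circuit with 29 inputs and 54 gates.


The Tseitin transformation introduces one auxiliary variable per gate.
Total variables = inputs + gates = 29 + 54 = 83.

83


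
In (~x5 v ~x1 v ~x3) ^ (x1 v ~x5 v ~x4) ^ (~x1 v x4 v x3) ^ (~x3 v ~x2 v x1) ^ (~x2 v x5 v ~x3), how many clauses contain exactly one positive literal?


A definite clause has exactly one positive literal.
Clause 1: 0 positive -> not definite
Clause 2: 1 positive -> definite
Clause 3: 2 positive -> not definite
Clause 4: 1 positive -> definite
Clause 5: 1 positive -> definite
Definite clause count = 3.

3


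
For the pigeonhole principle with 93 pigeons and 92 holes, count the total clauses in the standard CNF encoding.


The PHP encoding has two parts:
1) At-least-one-hole clauses: 93 (one per pigeon, each with 92 literals).
2) At-most-one-pigeon-per-hole clauses: 92 holes * C(93,2) = 92 * 4278 = 393576.
Total clauses = 93 + 393576 = 393669.

393669


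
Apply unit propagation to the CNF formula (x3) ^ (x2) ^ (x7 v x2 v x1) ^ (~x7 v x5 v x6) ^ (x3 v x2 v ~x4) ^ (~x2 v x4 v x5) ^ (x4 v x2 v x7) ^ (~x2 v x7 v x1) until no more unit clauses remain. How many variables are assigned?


Unit propagation repeatedly assigns the literal in any unit clause, then simplifies.
Assignments in order: x3 = T, x2 = T.
No further unit clauses remain.
Total variables assigned = 2.

2


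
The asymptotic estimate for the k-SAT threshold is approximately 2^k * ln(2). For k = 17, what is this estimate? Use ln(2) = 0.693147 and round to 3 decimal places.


Using the asymptotic formula: threshold ~ 2^k * ln(2).
2^17 = 131072.
131072 * 0.693147 = 90852.164.

90852.164


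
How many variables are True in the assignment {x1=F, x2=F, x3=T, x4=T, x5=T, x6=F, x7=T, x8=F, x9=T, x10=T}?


The weight is the number of variables assigned True.
True variables: x3, x4, x5, x7, x9, x10.
Weight = 6.

6


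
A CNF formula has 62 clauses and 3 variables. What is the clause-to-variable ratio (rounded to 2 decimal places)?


Clause-to-variable ratio = clauses / variables.
62 / 3 = 20.67.

20.67


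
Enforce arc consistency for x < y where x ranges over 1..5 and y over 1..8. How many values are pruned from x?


For the constraint x < y, x needs a supporting value in y's domain.
x can be at most 7 (one less than y's maximum).
Valid x values from domain: 5 out of 5.
Pruned = 5 - 5 = 0.

0


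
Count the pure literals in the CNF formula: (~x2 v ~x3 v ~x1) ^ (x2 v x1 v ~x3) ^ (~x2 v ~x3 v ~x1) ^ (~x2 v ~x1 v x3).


A pure literal appears in only one polarity across all clauses.
No pure literals found.
Count = 0.

0


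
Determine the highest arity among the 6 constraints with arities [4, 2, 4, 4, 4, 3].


The arities are: 4, 2, 4, 4, 4, 3.
Scan for the maximum value.
Maximum arity = 4.

4


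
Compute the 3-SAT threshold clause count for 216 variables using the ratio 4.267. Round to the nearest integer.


The 3-SAT phase transition occurs at approximately 4.267 clauses per variable.
m = 4.267 * 216 = 921.672.
Rounded to nearest integer: 922.

922


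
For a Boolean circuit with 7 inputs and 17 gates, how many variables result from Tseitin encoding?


The Tseitin transformation introduces one auxiliary variable per gate.
Total variables = inputs + gates = 7 + 17 = 24.

24


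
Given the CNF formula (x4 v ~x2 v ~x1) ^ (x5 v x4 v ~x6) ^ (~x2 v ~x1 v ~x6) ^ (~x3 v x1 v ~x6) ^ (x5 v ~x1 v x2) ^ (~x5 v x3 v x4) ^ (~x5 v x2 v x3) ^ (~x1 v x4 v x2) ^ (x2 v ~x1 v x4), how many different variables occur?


Identify each distinct variable in the formula.
Variables found: x1, x2, x3, x4, x5, x6.
Total distinct variables = 6.

6


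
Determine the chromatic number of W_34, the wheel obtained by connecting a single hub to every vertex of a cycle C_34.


W_34 consists of the cycle C_34 together with a hub vertex adjacent to every cycle vertex.
The cycle C_34 needs 2 colors (even cycle -> 2).
The hub is adjacent to every cycle vertex, so it must receive a new color distinct from all of them.
Chromatic number = 2 + 1 = 3.

3


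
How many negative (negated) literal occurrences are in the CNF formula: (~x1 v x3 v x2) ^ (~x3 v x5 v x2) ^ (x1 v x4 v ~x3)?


Scan each clause for negated literals.
Clause 1: 1 negative; Clause 2: 1 negative; Clause 3: 1 negative.
Total negative literal occurrences = 3.

3


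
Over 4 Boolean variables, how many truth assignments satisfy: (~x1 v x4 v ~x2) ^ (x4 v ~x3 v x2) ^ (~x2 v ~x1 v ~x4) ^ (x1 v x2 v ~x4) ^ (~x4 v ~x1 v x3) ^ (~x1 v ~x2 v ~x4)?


Enumerate all 16 truth assignments over 4 variables.
Test each against every clause.
Satisfying assignments found: 7.

7


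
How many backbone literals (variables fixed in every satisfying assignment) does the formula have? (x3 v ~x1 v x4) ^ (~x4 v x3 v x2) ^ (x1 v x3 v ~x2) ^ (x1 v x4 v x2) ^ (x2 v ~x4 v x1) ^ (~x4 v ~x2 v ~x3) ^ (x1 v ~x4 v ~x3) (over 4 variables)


Find all satisfying assignments: 5 model(s).
Check which variables have the same value in every model.
No variable is fixed across all models.
Backbone size = 0.

0


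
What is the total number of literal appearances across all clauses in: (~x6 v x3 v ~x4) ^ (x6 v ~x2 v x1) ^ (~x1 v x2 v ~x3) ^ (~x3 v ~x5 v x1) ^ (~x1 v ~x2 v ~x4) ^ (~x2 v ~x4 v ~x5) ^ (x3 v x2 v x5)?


Clause lengths: 3, 3, 3, 3, 3, 3, 3.
Sum = 3 + 3 + 3 + 3 + 3 + 3 + 3 = 21.

21


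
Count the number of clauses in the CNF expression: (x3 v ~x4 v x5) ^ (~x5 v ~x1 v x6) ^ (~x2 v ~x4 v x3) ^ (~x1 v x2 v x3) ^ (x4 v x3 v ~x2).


Each group enclosed in parentheses joined by ^ is one clause.
Counting the conjuncts: 5 clauses.

5


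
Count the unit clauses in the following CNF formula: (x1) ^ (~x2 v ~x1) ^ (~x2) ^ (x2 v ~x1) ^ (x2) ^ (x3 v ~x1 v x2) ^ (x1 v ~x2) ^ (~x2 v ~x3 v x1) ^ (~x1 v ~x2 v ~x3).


A unit clause contains exactly one literal.
Unit clauses found: (x1), (~x2), (x2).
Count = 3.

3


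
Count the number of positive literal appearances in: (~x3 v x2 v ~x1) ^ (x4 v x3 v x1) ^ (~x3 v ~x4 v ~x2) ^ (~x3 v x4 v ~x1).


Scan each clause for unnegated literals.
Clause 1: 1 positive; Clause 2: 3 positive; Clause 3: 0 positive; Clause 4: 1 positive.
Total positive literal occurrences = 5.

5


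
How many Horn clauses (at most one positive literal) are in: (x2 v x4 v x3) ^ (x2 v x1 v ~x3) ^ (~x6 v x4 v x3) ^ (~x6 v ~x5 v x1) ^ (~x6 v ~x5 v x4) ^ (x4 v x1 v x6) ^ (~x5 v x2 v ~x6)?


A Horn clause has at most one positive literal.
Clause 1: 3 positive lit(s) -> not Horn
Clause 2: 2 positive lit(s) -> not Horn
Clause 3: 2 positive lit(s) -> not Horn
Clause 4: 1 positive lit(s) -> Horn
Clause 5: 1 positive lit(s) -> Horn
Clause 6: 3 positive lit(s) -> not Horn
Clause 7: 1 positive lit(s) -> Horn
Total Horn clauses = 3.

3


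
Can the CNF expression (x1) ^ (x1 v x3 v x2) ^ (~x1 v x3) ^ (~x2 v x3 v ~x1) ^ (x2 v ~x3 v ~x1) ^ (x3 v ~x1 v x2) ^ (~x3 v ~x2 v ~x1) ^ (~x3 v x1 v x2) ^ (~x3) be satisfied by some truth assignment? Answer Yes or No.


Check all 8 possible truth assignments.
Number of satisfying assignments found: 0.
The formula is unsatisfiable.

No


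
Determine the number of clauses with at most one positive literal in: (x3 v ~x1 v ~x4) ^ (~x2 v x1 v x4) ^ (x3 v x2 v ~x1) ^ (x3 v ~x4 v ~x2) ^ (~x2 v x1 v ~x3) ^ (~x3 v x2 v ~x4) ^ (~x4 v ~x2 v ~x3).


A Horn clause has at most one positive literal.
Clause 1: 1 positive lit(s) -> Horn
Clause 2: 2 positive lit(s) -> not Horn
Clause 3: 2 positive lit(s) -> not Horn
Clause 4: 1 positive lit(s) -> Horn
Clause 5: 1 positive lit(s) -> Horn
Clause 6: 1 positive lit(s) -> Horn
Clause 7: 0 positive lit(s) -> Horn
Total Horn clauses = 5.

5


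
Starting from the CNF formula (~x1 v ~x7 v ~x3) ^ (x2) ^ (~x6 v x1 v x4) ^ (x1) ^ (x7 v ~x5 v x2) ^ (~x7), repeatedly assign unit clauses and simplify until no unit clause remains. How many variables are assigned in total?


Unit propagation repeatedly assigns the literal in any unit clause, then simplifies.
Assignments in order: x2 = T, x1 = T, x7 = F.
No further unit clauses remain.
Total variables assigned = 3.

3


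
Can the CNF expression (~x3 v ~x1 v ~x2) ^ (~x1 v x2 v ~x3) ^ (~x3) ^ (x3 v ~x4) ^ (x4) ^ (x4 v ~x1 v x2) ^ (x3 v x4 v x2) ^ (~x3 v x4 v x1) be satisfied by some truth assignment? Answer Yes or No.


Check all 16 possible truth assignments.
Number of satisfying assignments found: 0.
The formula is unsatisfiable.

No


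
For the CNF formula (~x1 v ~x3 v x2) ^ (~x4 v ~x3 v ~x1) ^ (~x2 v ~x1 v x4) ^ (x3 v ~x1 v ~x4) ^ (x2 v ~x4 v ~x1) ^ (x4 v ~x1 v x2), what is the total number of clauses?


Each group enclosed in parentheses joined by ^ is one clause.
Counting the conjuncts: 6 clauses.

6


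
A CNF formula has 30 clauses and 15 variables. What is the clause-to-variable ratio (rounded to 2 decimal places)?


Clause-to-variable ratio = clauses / variables.
30 / 15 = 2.0.

2.0


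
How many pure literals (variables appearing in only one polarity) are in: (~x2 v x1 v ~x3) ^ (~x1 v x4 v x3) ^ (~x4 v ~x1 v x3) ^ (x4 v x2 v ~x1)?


A pure literal appears in only one polarity across all clauses.
No pure literals found.
Count = 0.

0


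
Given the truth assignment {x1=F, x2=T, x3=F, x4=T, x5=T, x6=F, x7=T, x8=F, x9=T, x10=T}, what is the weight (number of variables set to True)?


The weight is the number of variables assigned True.
True variables: x2, x4, x5, x7, x9, x10.
Weight = 6.

6


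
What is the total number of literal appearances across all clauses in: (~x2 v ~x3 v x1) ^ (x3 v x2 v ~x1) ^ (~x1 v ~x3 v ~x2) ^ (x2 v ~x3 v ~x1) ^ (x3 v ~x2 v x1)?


Clause lengths: 3, 3, 3, 3, 3.
Sum = 3 + 3 + 3 + 3 + 3 = 15.

15


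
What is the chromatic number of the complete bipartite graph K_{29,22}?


K_{29,22} is bipartite by definition: the two parts are independent sets, with every edge crossing between them.
Color all vertices in one part with color 1 and all vertices in the other part with color 2.
Since the graph has at least one edge, one color does not suffice.
Chromatic number = 2.

2


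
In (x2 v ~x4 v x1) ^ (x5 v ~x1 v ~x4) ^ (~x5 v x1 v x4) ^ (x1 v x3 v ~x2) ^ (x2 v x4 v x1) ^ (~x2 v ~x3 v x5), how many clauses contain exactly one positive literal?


A definite clause has exactly one positive literal.
Clause 1: 2 positive -> not definite
Clause 2: 1 positive -> definite
Clause 3: 2 positive -> not definite
Clause 4: 2 positive -> not definite
Clause 5: 3 positive -> not definite
Clause 6: 1 positive -> definite
Definite clause count = 2.

2


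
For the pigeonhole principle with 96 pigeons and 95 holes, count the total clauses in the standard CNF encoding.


The PHP encoding has two parts:
1) At-least-one-hole clauses: 96 (one per pigeon, each with 95 literals).
2) At-most-one-pigeon-per-hole clauses: 95 holes * C(96,2) = 95 * 4560 = 433200.
Total clauses = 96 + 433200 = 433296.

433296


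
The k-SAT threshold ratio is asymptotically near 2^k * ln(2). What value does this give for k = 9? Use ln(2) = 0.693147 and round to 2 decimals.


Using the asymptotic formula: threshold ~ 2^k * ln(2).
2^9 = 512.
512 * 0.693147 = 354.89.

354.89


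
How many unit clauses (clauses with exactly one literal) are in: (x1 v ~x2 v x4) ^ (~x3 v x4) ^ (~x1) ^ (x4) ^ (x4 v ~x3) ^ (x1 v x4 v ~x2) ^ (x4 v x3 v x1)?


A unit clause contains exactly one literal.
Unit clauses found: (~x1), (x4).
Count = 2.

2


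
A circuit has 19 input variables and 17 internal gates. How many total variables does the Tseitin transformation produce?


The Tseitin transformation introduces one auxiliary variable per gate.
Total variables = inputs + gates = 19 + 17 = 36.

36


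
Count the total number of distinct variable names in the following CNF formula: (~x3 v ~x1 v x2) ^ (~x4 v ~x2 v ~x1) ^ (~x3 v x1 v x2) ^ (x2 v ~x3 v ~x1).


Identify each distinct variable in the formula.
Variables found: x1, x2, x3, x4.
Total distinct variables = 4.

4


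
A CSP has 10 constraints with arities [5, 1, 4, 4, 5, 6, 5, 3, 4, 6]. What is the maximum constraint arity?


The arities are: 5, 1, 4, 4, 5, 6, 5, 3, 4, 6.
Scan for the maximum value.
Maximum arity = 6.

6


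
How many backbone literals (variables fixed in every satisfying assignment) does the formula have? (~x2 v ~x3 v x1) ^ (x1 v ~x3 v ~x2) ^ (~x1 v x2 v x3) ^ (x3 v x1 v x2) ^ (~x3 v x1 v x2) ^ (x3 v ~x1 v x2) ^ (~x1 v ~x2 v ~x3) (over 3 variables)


Find all satisfying assignments: 3 model(s).
Check which variables have the same value in every model.
No variable is fixed across all models.
Backbone size = 0.

0


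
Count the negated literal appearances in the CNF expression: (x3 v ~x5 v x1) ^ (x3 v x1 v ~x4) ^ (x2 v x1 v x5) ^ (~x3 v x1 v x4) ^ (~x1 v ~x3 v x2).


Scan each clause for negated literals.
Clause 1: 1 negative; Clause 2: 1 negative; Clause 3: 0 negative; Clause 4: 1 negative; Clause 5: 2 negative.
Total negative literal occurrences = 5.

5


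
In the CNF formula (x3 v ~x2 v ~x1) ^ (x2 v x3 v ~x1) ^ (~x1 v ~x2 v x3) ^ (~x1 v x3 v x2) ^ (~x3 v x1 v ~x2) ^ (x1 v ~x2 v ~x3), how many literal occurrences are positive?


Scan each clause for unnegated literals.
Clause 1: 1 positive; Clause 2: 2 positive; Clause 3: 1 positive; Clause 4: 2 positive; Clause 5: 1 positive; Clause 6: 1 positive.
Total positive literal occurrences = 8.

8


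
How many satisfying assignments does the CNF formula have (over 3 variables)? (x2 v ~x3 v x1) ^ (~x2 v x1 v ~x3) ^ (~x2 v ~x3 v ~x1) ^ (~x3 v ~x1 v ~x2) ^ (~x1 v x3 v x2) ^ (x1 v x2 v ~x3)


Enumerate all 8 truth assignments over 3 variables.
Test each against every clause.
Satisfying assignments found: 4.

4


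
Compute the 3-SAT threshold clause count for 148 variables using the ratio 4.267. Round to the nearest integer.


The 3-SAT phase transition occurs at approximately 4.267 clauses per variable.
m = 4.267 * 148 = 631.516.
Rounded to nearest integer: 632.

632


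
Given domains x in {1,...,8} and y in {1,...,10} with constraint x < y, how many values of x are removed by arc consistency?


For the constraint x < y, x needs a supporting value in y's domain.
x can be at most 9 (one less than y's maximum).
Valid x values from domain: 8 out of 8.
Pruned = 8 - 8 = 0.

0


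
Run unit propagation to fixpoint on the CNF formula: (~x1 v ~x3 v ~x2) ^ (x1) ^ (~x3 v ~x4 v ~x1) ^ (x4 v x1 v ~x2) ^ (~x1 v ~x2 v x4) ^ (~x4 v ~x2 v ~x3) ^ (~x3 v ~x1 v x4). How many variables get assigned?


Unit propagation repeatedly assigns the literal in any unit clause, then simplifies.
Assignments in order: x1 = T.
No further unit clauses remain.
Total variables assigned = 1.

1


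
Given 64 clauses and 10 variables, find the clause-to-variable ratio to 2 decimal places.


Clause-to-variable ratio = clauses / variables.
64 / 10 = 6.4.

6.4


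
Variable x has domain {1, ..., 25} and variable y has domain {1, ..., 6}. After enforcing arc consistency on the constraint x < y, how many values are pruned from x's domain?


For the constraint x < y, x needs a supporting value in y's domain.
x can be at most 5 (one less than y's maximum).
Valid x values from domain: 5 out of 25.
Pruned = 25 - 5 = 20.

20


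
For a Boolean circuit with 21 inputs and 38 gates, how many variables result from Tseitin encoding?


The Tseitin transformation introduces one auxiliary variable per gate.
Total variables = inputs + gates = 21 + 38 = 59.

59


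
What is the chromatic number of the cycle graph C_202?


A cycle on an even number of vertices is bipartite: alternate two colors around the cycle.
Since 202 is even, two colors suffice, and at least two are needed because the graph has edges.
Chromatic number = 2.

2


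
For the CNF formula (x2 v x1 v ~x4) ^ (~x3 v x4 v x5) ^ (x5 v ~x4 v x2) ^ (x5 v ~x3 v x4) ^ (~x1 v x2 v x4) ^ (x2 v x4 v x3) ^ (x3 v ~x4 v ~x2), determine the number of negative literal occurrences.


Scan each clause for negated literals.
Clause 1: 1 negative; Clause 2: 1 negative; Clause 3: 1 negative; Clause 4: 1 negative; Clause 5: 1 negative; Clause 6: 0 negative; Clause 7: 2 negative.
Total negative literal occurrences = 7.

7


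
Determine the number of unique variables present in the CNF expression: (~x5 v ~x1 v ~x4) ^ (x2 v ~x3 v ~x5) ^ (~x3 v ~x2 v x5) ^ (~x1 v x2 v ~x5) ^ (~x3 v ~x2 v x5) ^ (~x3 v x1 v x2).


Identify each distinct variable in the formula.
Variables found: x1, x2, x3, x4, x5.
Total distinct variables = 5.

5


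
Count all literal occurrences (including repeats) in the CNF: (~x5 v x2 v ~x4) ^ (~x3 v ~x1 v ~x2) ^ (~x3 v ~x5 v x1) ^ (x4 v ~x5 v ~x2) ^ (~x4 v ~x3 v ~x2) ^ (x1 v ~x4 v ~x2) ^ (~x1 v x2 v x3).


Clause lengths: 3, 3, 3, 3, 3, 3, 3.
Sum = 3 + 3 + 3 + 3 + 3 + 3 + 3 = 21.

21


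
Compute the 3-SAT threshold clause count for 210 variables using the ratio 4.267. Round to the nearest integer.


The 3-SAT phase transition occurs at approximately 4.267 clauses per variable.
m = 4.267 * 210 = 896.07.
Rounded to nearest integer: 896.

896


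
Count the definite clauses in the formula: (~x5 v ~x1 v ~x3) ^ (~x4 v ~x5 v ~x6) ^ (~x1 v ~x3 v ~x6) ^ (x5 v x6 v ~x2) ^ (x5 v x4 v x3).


A definite clause has exactly one positive literal.
Clause 1: 0 positive -> not definite
Clause 2: 0 positive -> not definite
Clause 3: 0 positive -> not definite
Clause 4: 2 positive -> not definite
Clause 5: 3 positive -> not definite
Definite clause count = 0.

0


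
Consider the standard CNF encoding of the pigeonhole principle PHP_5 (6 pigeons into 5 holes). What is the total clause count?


The PHP encoding has two parts:
1) At-least-one-hole clauses: 6 (one per pigeon, each with 5 literals).
2) At-most-one-pigeon-per-hole clauses: 5 holes * C(6,2) = 5 * 15 = 75.
Total clauses = 6 + 75 = 81.

81


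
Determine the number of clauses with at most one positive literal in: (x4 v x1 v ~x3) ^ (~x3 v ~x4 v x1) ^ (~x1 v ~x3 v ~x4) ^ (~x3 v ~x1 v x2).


A Horn clause has at most one positive literal.
Clause 1: 2 positive lit(s) -> not Horn
Clause 2: 1 positive lit(s) -> Horn
Clause 3: 0 positive lit(s) -> Horn
Clause 4: 1 positive lit(s) -> Horn
Total Horn clauses = 3.

3


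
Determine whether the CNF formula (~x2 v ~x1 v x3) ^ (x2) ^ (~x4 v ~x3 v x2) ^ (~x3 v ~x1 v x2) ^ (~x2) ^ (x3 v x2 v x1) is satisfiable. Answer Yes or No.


Check all 16 possible truth assignments.
Number of satisfying assignments found: 0.
The formula is unsatisfiable.

No


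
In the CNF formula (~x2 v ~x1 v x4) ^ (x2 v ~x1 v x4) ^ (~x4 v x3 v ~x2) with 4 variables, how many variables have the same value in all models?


Find all satisfying assignments: 10 model(s).
Check which variables have the same value in every model.
No variable is fixed across all models.
Backbone size = 0.

0


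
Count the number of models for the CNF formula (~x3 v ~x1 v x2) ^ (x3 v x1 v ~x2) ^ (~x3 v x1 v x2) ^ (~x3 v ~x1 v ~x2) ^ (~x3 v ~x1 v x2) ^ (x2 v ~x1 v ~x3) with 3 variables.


Enumerate all 8 truth assignments over 3 variables.
Test each against every clause.
Satisfying assignments found: 4.

4


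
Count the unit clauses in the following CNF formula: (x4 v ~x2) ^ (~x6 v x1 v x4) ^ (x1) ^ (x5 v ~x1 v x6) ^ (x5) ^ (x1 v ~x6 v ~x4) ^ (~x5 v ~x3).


A unit clause contains exactly one literal.
Unit clauses found: (x1), (x5).
Count = 2.

2


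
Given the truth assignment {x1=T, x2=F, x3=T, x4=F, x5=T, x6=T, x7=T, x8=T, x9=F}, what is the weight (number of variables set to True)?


The weight is the number of variables assigned True.
True variables: x1, x3, x5, x6, x7, x8.
Weight = 6.

6


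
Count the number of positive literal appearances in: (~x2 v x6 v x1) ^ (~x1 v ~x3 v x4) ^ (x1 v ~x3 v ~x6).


Scan each clause for unnegated literals.
Clause 1: 2 positive; Clause 2: 1 positive; Clause 3: 1 positive.
Total positive literal occurrences = 4.

4


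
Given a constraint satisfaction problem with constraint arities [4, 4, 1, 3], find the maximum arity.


The arities are: 4, 4, 1, 3.
Scan for the maximum value.
Maximum arity = 4.

4


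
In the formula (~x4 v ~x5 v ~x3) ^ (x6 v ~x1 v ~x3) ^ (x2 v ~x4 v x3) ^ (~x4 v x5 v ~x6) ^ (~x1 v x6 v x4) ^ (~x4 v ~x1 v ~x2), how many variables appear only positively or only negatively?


A pure literal appears in only one polarity across all clauses.
Pure literals: x1 (negative only).
Count = 1.

1


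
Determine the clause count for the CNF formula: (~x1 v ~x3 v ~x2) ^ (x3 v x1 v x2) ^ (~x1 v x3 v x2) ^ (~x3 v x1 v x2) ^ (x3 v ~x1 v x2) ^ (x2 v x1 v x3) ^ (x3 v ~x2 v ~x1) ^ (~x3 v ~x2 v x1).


Each group enclosed in parentheses joined by ^ is one clause.
Counting the conjuncts: 8 clauses.

8


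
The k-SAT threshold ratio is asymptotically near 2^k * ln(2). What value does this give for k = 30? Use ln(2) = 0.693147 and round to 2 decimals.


Using the asymptotic formula: threshold ~ 2^k * ln(2).
2^30 = 1073741824.
1073741824 * 0.693147 = 744260924.08.

744260924.08


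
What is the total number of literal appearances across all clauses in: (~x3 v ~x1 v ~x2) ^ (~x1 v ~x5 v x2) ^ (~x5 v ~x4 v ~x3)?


Clause lengths: 3, 3, 3.
Sum = 3 + 3 + 3 = 9.

9


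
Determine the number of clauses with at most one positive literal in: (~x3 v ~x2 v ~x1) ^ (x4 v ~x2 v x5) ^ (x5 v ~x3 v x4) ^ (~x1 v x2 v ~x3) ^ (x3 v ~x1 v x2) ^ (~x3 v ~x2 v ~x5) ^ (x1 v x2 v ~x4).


A Horn clause has at most one positive literal.
Clause 1: 0 positive lit(s) -> Horn
Clause 2: 2 positive lit(s) -> not Horn
Clause 3: 2 positive lit(s) -> not Horn
Clause 4: 1 positive lit(s) -> Horn
Clause 5: 2 positive lit(s) -> not Horn
Clause 6: 0 positive lit(s) -> Horn
Clause 7: 2 positive lit(s) -> not Horn
Total Horn clauses = 3.

3


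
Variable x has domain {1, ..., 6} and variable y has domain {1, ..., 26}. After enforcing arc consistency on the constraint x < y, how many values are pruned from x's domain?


For the constraint x < y, x needs a supporting value in y's domain.
x can be at most 25 (one less than y's maximum).
Valid x values from domain: 6 out of 6.
Pruned = 6 - 6 = 0.

0


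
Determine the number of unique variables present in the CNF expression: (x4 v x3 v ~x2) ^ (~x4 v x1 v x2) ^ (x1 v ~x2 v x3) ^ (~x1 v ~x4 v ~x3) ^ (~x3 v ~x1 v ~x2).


Identify each distinct variable in the formula.
Variables found: x1, x2, x3, x4.
Total distinct variables = 4.

4


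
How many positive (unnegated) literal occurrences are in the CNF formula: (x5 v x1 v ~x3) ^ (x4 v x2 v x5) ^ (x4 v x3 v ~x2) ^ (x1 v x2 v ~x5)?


Scan each clause for unnegated literals.
Clause 1: 2 positive; Clause 2: 3 positive; Clause 3: 2 positive; Clause 4: 2 positive.
Total positive literal occurrences = 9.

9


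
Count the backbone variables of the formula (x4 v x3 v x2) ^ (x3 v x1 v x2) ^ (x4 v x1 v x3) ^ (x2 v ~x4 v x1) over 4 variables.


Find all satisfying assignments: 11 model(s).
Check which variables have the same value in every model.
No variable is fixed across all models.
Backbone size = 0.

0


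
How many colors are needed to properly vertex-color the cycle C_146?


A cycle on an even number of vertices is bipartite: alternate two colors around the cycle.
Since 146 is even, two colors suffice, and at least two are needed because the graph has edges.
Chromatic number = 2.

2


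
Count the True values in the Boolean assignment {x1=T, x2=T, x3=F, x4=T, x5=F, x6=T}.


The weight is the number of variables assigned True.
True variables: x1, x2, x4, x6.
Weight = 4.

4


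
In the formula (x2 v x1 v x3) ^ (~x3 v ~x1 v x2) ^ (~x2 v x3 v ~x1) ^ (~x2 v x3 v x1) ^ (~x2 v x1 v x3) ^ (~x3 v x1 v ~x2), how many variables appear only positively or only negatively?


A pure literal appears in only one polarity across all clauses.
No pure literals found.
Count = 0.

0


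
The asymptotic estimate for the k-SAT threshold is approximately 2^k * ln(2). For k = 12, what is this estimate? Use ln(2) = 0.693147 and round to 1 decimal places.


Using the asymptotic formula: threshold ~ 2^k * ln(2).
2^12 = 4096.
4096 * 0.693147 = 2839.1.

2839.1


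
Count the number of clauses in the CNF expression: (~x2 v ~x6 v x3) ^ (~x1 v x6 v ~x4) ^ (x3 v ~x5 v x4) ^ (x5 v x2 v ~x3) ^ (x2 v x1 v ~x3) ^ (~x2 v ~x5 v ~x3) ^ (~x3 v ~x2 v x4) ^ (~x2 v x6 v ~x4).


Each group enclosed in parentheses joined by ^ is one clause.
Counting the conjuncts: 8 clauses.

8


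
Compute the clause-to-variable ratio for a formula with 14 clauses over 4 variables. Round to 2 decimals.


Clause-to-variable ratio = clauses / variables.
14 / 4 = 3.5.

3.5


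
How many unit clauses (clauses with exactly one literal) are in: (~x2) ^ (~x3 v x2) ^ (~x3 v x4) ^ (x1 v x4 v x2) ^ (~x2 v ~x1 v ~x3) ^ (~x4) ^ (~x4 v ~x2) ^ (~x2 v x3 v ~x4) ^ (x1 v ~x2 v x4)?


A unit clause contains exactly one literal.
Unit clauses found: (~x2), (~x4).
Count = 2.

2


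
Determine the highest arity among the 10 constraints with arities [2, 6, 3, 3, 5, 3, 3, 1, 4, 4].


The arities are: 2, 6, 3, 3, 5, 3, 3, 1, 4, 4.
Scan for the maximum value.
Maximum arity = 6.

6


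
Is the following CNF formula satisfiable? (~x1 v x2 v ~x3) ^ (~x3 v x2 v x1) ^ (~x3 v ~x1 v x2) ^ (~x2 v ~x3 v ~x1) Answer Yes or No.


Check all 8 possible truth assignments.
Number of satisfying assignments found: 5.
The formula is satisfiable.

Yes


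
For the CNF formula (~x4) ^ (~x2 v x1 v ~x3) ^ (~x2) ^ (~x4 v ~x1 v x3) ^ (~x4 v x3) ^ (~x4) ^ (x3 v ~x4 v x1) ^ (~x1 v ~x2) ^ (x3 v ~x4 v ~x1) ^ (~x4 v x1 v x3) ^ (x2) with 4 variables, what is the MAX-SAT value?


Enumerate all 16 truth assignments.
For each, count how many of the 11 clauses are satisfied.
The formula is not fully satisfiable, so the maximum is below 11.
Maximum simultaneously satisfiable clauses = 10.

10


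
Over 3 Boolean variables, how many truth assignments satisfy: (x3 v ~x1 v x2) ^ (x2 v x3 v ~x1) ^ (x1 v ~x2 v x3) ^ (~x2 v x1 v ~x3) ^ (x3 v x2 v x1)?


Enumerate all 8 truth assignments over 3 variables.
Test each against every clause.
Satisfying assignments found: 4.

4


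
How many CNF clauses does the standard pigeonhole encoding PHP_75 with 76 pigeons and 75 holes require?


The PHP encoding has two parts:
1) At-least-one-hole clauses: 76 (one per pigeon, each with 75 literals).
2) At-most-one-pigeon-per-hole clauses: 75 holes * C(76,2) = 75 * 2850 = 213750.
Total clauses = 76 + 213750 = 213826.

213826


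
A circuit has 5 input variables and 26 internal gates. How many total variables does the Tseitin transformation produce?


The Tseitin transformation introduces one auxiliary variable per gate.
Total variables = inputs + gates = 5 + 26 = 31.

31


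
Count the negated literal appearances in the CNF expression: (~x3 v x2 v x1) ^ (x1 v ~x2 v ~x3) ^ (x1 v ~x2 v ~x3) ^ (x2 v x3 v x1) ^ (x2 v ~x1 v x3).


Scan each clause for negated literals.
Clause 1: 1 negative; Clause 2: 2 negative; Clause 3: 2 negative; Clause 4: 0 negative; Clause 5: 1 negative.
Total negative literal occurrences = 6.

6


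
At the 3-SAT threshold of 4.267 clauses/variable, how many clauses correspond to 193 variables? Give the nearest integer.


The 3-SAT phase transition occurs at approximately 4.267 clauses per variable.
m = 4.267 * 193 = 823.531.
Rounded to nearest integer: 824.

824


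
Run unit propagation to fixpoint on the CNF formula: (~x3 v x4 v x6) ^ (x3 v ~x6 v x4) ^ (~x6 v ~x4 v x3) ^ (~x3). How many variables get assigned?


Unit propagation repeatedly assigns the literal in any unit clause, then simplifies.
Assignments in order: x3 = F.
No further unit clauses remain.
Total variables assigned = 1.

1


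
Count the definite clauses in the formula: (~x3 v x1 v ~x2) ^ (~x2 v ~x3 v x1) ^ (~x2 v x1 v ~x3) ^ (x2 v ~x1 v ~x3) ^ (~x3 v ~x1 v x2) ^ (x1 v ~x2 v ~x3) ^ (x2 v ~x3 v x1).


A definite clause has exactly one positive literal.
Clause 1: 1 positive -> definite
Clause 2: 1 positive -> definite
Clause 3: 1 positive -> definite
Clause 4: 1 positive -> definite
Clause 5: 1 positive -> definite
Clause 6: 1 positive -> definite
Clause 7: 2 positive -> not definite
Definite clause count = 6.

6
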